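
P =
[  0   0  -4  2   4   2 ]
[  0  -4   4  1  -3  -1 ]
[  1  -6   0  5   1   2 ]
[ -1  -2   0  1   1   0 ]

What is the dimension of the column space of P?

3

Row reduce to echelon form.
Swap R1 ↔ R3
R4 ← R4 + R1: [0, -8, 0, 6, 2, 2]
R4 ← R4 − (2)·R2: [0, 0, -8, 4, 8, 4]
R4 ← R4 − (2)·R3: [0, 0, 0, 0, 0, 0]
Echelon form has 3 nonzero rows, so rank(P) = 3.
The column space has dimension equal to the rank: 3.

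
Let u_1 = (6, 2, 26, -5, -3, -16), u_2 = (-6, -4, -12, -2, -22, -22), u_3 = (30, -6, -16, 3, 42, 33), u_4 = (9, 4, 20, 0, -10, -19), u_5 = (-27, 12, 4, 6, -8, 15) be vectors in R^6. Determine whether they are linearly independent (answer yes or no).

Form the matrix with these vectors as rows and row reduce.
R2 ← R2 + R1: [0, -2, 14, -7, -25, -38]
R3 ← R3 − (5)·R1: [0, -16, -146, 28, 57, 113]
R4 ← R4 − (3/2)·R1: [0, 1, -19, 15/2, -11/2, 5]
R5 ← R5 + (9/2)·R1: [0, 21, 121, -33/2, -43/2, -57]
R3 ← R3 − (8)·R2: [0, 0, -258, 84, 257, 417]
R4 ← R4 + (1/2)·R2: [0, 0, -12, 4, -18, -14]
R5 ← R5 + (21/2)·R2: [0, 0, 268, -90, -284, -456]
R4 ← R4 − (2/43)·R3: [0, 0, 0, 4/43, -1288/43, -1436/43]
R5 ← R5 + (134/129)·R3: [0, 0, 0, -118/43, -2198/129, -982/43]
R5 ← R5 + (59/2)·R4: [0, 0, 0, 0, -2702/3, -1008]
5 nonzero rows, so the 5 vectors span a space of dimension 5.
Since 5 = 5, the vectors are linearly independent.

yes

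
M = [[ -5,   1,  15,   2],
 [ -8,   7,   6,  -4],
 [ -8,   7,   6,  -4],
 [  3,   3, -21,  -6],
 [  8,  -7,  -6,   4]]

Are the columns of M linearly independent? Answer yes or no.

Row reduce M to echelon form.
R2 ← R2 − (8/5)·R1: [0, 27/5, -18, -36/5]
R3 ← R3 − (8/5)·R1: [0, 27/5, -18, -36/5]
R4 ← R4 + (3/5)·R1: [0, 18/5, -12, -24/5]
R5 ← R5 + (8/5)·R1: [0, -27/5, 18, 36/5]
R3 ← R3 − R2: [0, 0, 0, 0]
R4 ← R4 − (2/3)·R2: [0, 0, 0, 0]
R5 ← R5 + R2: [0, 0, 0, 0]
2 pivots among 4 columns.
Only 2 < 4 pivot columns, so the columns are linearly dependent.

no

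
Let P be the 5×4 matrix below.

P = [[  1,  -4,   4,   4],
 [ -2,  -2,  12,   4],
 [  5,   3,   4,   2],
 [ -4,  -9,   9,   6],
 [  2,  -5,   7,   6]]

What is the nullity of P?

Row reduce to echelon form.
R2 ← R2 + (2)·R1: [0, -10, 20, 12]
R3 ← R3 − (5)·R1: [0, 23, -16, -18]
R4 ← R4 + (4)·R1: [0, -25, 25, 22]
R5 ← R5 − (2)·R1: [0, 3, -1, -2]
R3 ← R3 + (23/10)·R2: [0, 0, 30, 48/5]
R4 ← R4 − (5/2)·R2: [0, 0, -25, -8]
R5 ← R5 + (3/10)·R2: [0, 0, 5, 8/5]
R4 ← R4 + (5/6)·R3: [0, 0, 0, 0]
R5 ← R5 − (1/6)·R3: [0, 0, 0, 0]
3 nonzero rows, so rank(P) = 3.
P has 4 columns; by rank–nullity, nullity = 4 − 3 = 1.

1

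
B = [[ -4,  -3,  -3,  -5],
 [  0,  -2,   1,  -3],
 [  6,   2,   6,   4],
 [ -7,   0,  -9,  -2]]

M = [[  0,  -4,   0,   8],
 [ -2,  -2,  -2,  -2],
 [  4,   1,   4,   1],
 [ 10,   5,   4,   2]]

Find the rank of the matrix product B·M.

3

First compute BM:
[[-56,  -6, -26, -39],
 [-22, -10,  -4,  -1],
 [ 60,  -2,  36,  58],
 [-56,   9, -44, -69]]
Now row reduce the product.
R2 ← R2 − (11/28)·R1: [0, -107/14, 87/14, 401/28]
R3 ← R3 + (15/14)·R1: [0, -59/7, 57/7, 227/14]
R4 ← R4 − R1: [0, 15, -18, -30]
R3 ← R3 − (118/107)·R2: [0, 0, 138/107, 45/107]
R4 ← R4 + (210/107)·R2: [0, 0, -621/107, -405/214]
R4 ← R4 + (9/2)·R3: [0, 0, 0, 0]
3 nonzero rows, so rank(BM) = 3.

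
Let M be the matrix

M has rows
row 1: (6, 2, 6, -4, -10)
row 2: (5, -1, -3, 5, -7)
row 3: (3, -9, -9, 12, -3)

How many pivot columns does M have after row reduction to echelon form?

Row reduce to echelon form.
R2 ← R2 − (5/6)·R1: [0, -8/3, -8, 25/3, 4/3]
R3 ← R3 − (1/2)·R1: [0, -10, -12, 14, 2]
R3 ← R3 − (15/4)·R2: [0, 0, 18, -69/4, -3]
Echelon form has 3 nonzero rows, so rank(M) = 3.
Each nonzero row contributes one pivot column: 3 pivot columns.

3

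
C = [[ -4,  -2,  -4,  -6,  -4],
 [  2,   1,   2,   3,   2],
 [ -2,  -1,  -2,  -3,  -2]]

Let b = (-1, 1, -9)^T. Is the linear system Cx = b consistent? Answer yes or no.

Row reduce the augmented matrix [C | b].
R2 ← R2 + (1/2)·R1: [0, 0, 0, 0, 0, 1/2]
R3 ← R3 − (1/2)·R1: [0, 0, 0, 0, 0, -17/2]
R3 ← R3 + (17)·R2: [0, 0, 0, 0, 0, 0]
The echelon form has 2 nonzero rows; the last pivot sits in the augmented column, so rank(C) = 1 but rank([C|b]) = 2.
Since the ranks differ, the system is inconsistent.

no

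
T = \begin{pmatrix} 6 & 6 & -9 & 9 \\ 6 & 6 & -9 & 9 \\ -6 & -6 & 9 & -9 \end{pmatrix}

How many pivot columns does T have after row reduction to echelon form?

1

Row reduce to echelon form.
R2 ← R2 − R1: [0, 0, 0, 0]
R3 ← R3 + R1: [0, 0, 0, 0]
Echelon form has 1 nonzero row, so rank(T) = 1.
Each nonzero row contributes one pivot column: 1 pivot columns.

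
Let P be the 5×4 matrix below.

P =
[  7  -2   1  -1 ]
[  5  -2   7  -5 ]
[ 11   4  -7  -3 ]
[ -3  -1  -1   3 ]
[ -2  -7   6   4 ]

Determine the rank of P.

Row reduce to echelon form.
R2 ← R2 − (5/7)·R1: [0, -4/7, 44/7, -30/7]
R3 ← R3 − (11/7)·R1: [0, 50/7, -60/7, -10/7]
R4 ← R4 + (3/7)·R1: [0, -13/7, -4/7, 18/7]
R5 ← R5 + (2/7)·R1: [0, -53/7, 44/7, 26/7]
R3 ← R3 + (25/2)·R2: [0, 0, 70, -55]
R4 ← R4 − (13/4)·R2: [0, 0, -21, 33/2]
R5 ← R5 − (53/4)·R2: [0, 0, -77, 121/2]
R4 ← R4 + (3/10)·R3: [0, 0, 0, 0]
R5 ← R5 + (11/10)·R3: [0, 0, 0, 0]
Echelon form has 3 nonzero rows, so rank(P) = 3.

3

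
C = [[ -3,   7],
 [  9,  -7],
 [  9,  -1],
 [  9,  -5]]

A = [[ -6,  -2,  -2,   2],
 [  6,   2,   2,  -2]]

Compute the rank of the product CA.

1

First compute CA:
[[ 60,  20,  20, -20],
 [-96, -32, -32,  32],
 [-60, -20, -20,  20],
 [-84, -28, -28,  28]]
Now row reduce the product.
R2 ← R2 + (8/5)·R1: [0, 0, 0, 0]
R3 ← R3 + R1: [0, 0, 0, 0]
R4 ← R4 + (7/5)·R1: [0, 0, 0, 0]
1 nonzero row, so rank(CA) = 1.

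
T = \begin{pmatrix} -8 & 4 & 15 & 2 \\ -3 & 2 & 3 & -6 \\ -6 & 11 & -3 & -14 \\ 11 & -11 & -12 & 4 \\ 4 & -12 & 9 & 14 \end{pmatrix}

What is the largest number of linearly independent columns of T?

Row reduce to echelon form.
R2 ← R2 − (3/8)·R1: [0, 1/2, -21/8, -27/4]
R3 ← R3 − (3/4)·R1: [0, 8, -57/4, -31/2]
R4 ← R4 + (11/8)·R1: [0, -11/2, 69/8, 27/4]
R5 ← R5 + (1/2)·R1: [0, -10, 33/2, 15]
R3 ← R3 − (16)·R2: [0, 0, 111/4, 185/2]
R4 ← R4 + (11)·R2: [0, 0, -81/4, -135/2]
R5 ← R5 + (20)·R2: [0, 0, -36, -120]
R4 ← R4 + (27/37)·R3: [0, 0, 0, 0]
R5 ← R5 + (48/37)·R3: [0, 0, 0, 0]
Echelon form has 3 nonzero rows, so rank(T) = 3.
The rank gives the maximum number of linearly independent columns: 3.

3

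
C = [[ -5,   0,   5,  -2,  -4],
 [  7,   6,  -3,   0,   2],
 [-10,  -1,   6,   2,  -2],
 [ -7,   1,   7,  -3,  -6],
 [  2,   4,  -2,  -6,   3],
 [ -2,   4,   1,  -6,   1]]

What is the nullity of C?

0

Row reduce to echelon form.
R2 ← R2 + (7/5)·R1: [0, 6, 4, -14/5, -18/5]
R3 ← R3 − (2)·R1: [0, -1, -4, 6, 6]
R4 ← R4 − (7/5)·R1: [0, 1, 0, -1/5, -2/5]
R5 ← R5 + (2/5)·R1: [0, 4, 0, -34/5, 7/5]
R6 ← R6 − (2/5)·R1: [0, 4, -1, -26/5, 13/5]
R3 ← R3 + (1/6)·R2: [0, 0, -10/3, 83/15, 27/5]
R4 ← R4 − (1/6)·R2: [0, 0, -2/3, 4/15, 1/5]
R5 ← R5 − (2/3)·R2: [0, 0, -8/3, -74/15, 19/5]
R6 ← R6 − (2/3)·R2: [0, 0, -11/3, -10/3, 5]
R4 ← R4 − (1/5)·R3: [0, 0, 0, -21/25, -22/25]
R5 ← R5 − (4/5)·R3: [0, 0, 0, -234/25, -13/25]
R6 ← R6 − (11/10)·R3: [0, 0, 0, -471/50, -47/50]
R5 ← R5 − (78/7)·R4: [0, 0, 0, 0, 65/7]
R6 ← R6 − (157/14)·R4: [0, 0, 0, 0, 125/14]
R6 ← R6 − (25/26)·R5: [0, 0, 0, 0, 0]
5 nonzero rows, so rank(C) = 5.
C has 5 columns; by rank–nullity, nullity = 5 − 5 = 0.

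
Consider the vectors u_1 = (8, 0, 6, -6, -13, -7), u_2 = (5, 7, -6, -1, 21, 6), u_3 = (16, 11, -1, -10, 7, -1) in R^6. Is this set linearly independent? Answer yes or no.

yes

Form the matrix with these vectors as rows and row reduce.
R2 ← R2 − (5/8)·R1: [0, 7, -39/4, 11/4, 233/8, 83/8]
R3 ← R3 − (2)·R1: [0, 11, -13, 2, 33, 13]
R3 ← R3 − (11/7)·R2: [0, 0, 65/28, -65/28, -715/56, -185/56]
3 nonzero rows, so the 3 vectors span a space of dimension 3.
Since 3 = 3, the vectors are linearly independent.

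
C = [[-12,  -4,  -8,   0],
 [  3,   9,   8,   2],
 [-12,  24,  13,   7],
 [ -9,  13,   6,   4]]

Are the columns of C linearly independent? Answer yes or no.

Row reduce C to echelon form.
R2 ← R2 + (1/4)·R1: [0, 8, 6, 2]
R3 ← R3 − R1: [0, 28, 21, 7]
R4 ← R4 − (3/4)·R1: [0, 16, 12, 4]
R3 ← R3 − (7/2)·R2: [0, 0, 0, 0]
R4 ← R4 − (2)·R2: [0, 0, 0, 0]
2 pivots among 4 columns.
Only 2 < 4 pivot columns, so the columns are linearly dependent.

no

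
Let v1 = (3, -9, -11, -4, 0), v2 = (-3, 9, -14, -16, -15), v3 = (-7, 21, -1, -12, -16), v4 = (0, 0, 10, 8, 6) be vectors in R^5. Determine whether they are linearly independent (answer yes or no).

no

Form the matrix with these vectors as rows and row reduce.
R2 ← R2 + R1: [0, 0, -25, -20, -15]
R3 ← R3 + (7/3)·R1: [0, 0, -80/3, -64/3, -16]
R3 ← R3 − (16/15)·R2: [0, 0, 0, 0, 0]
R4 ← R4 + (2/5)·R2: [0, 0, 0, 0, 0]
2 nonzero rows, so the 4 vectors span a space of dimension 2.
Since 2 < 4, the vectors are linearly dependent.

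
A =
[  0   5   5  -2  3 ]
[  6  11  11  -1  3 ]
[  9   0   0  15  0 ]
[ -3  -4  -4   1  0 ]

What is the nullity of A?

2

Row reduce to echelon form.
Swap R1 ↔ R2
R3 ← R3 − (3/2)·R1: [0, -33/2, -33/2, 33/2, -9/2]
R4 ← R4 + (1/2)·R1: [0, 3/2, 3/2, 1/2, 3/2]
R3 ← R3 + (33/10)·R2: [0, 0, 0, 99/10, 27/5]
R4 ← R4 − (3/10)·R2: [0, 0, 0, 11/10, 3/5]
R4 ← R4 − (1/9)·R3: [0, 0, 0, 0, 0]
3 nonzero rows, so rank(A) = 3.
A has 5 columns; by rank–nullity, nullity = 5 − 3 = 2.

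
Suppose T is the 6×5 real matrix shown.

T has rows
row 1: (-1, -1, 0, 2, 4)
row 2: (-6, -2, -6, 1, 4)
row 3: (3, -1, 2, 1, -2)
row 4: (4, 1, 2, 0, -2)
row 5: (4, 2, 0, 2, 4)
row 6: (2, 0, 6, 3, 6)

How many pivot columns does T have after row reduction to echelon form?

Row reduce to echelon form.
R2 ← R2 − (6)·R1: [0, 4, -6, -11, -20]
R3 ← R3 + (3)·R1: [0, -4, 2, 7, 10]
R4 ← R4 + (4)·R1: [0, -3, 2, 8, 14]
R5 ← R5 + (4)·R1: [0, -2, 0, 10, 20]
R6 ← R6 + (2)·R1: [0, -2, 6, 7, 14]
R3 ← R3 + R2: [0, 0, -4, -4, -10]
R4 ← R4 + (3/4)·R2: [0, 0, -5/2, -1/4, -1]
R5 ← R5 + (1/2)·R2: [0, 0, -3, 9/2, 10]
R6 ← R6 + (1/2)·R2: [0, 0, 3, 3/2, 4]
R4 ← R4 − (5/8)·R3: [0, 0, 0, 9/4, 21/4]
R5 ← R5 − (3/4)·R3: [0, 0, 0, 15/2, 35/2]
R6 ← R6 + (3/4)·R3: [0, 0, 0, -3/2, -7/2]
R5 ← R5 − (10/3)·R4: [0, 0, 0, 0, 0]
R6 ← R6 + (2/3)·R4: [0, 0, 0, 0, 0]
Echelon form has 4 nonzero rows, so rank(T) = 4.
Each nonzero row contributes one pivot column: 4 pivot columns.

4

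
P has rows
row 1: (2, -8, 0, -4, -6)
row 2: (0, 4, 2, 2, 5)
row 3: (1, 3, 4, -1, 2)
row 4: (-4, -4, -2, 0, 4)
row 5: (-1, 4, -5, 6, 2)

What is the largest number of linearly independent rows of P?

4

Row reduce to echelon form.
R3 ← R3 − (1/2)·R1: [0, 7, 4, 1, 5]
R4 ← R4 + (2)·R1: [0, -20, -2, -8, -8]
R5 ← R5 + (1/2)·R1: [0, 0, -5, 4, -1]
R3 ← R3 − (7/4)·R2: [0, 0, 1/2, -5/2, -15/4]
R4 ← R4 + (5)·R2: [0, 0, 8, 2, 17]
R4 ← R4 − (16)·R3: [0, 0, 0, 42, 77]
R5 ← R5 + (10)·R3: [0, 0, 0, -21, -77/2]
R5 ← R5 + (1/2)·R4: [0, 0, 0, 0, 0]
Echelon form has 4 nonzero rows, so rank(P) = 4.
The rank gives the maximum number of linearly independent rows: 4.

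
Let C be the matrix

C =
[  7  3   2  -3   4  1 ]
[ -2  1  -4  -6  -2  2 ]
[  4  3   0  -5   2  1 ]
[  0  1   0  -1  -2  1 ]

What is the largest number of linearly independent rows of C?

4

Row reduce to echelon form.
R2 ← R2 + (2/7)·R1: [0, 13/7, -24/7, -48/7, -6/7, 16/7]
R3 ← R3 − (4/7)·R1: [0, 9/7, -8/7, -23/7, -2/7, 3/7]
R3 ← R3 − (9/13)·R2: [0, 0, 16/13, 19/13, 4/13, -15/13]
R4 ← R4 − (7/13)·R2: [0, 0, 24/13, 35/13, -20/13, -3/13]
R4 ← R4 − (3/2)·R3: [0, 0, 0, 1/2, -2, 3/2]
Echelon form has 4 nonzero rows, so rank(C) = 4.
The rank gives the maximum number of linearly independent rows: 4.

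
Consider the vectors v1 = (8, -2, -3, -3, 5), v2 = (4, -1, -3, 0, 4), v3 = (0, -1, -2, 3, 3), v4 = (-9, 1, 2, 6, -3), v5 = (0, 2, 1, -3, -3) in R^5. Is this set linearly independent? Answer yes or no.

Form the matrix with these vectors as rows and row reduce.
R2 ← R2 − (1/2)·R1: [0, 0, -3/2, 3/2, 3/2]
R4 ← R4 + (9/8)·R1: [0, -5/4, -11/8, 21/8, 21/8]
Swap R2 ↔ R3
R4 ← R4 − (5/4)·R2: [0, 0, 9/8, -9/8, -9/8]
R5 ← R5 + (2)·R2: [0, 0, -3, 3, 3]
R4 ← R4 + (3/4)·R3: [0, 0, 0, 0, 0]
R5 ← R5 − (2)·R3: [0, 0, 0, 0, 0]
3 nonzero rows, so the 5 vectors span a space of dimension 3.
Since 3 < 5, the vectors are linearly dependent.

no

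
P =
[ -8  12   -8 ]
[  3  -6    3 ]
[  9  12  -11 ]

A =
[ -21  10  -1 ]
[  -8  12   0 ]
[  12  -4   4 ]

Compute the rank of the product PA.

First compute PA:
[[-24,  96, -24],
 [ 21, -54,   9],
 [-417, 278, -53]]
Now row reduce the product.
R2 ← R2 + (7/8)·R1: [0, 30, -12]
R3 ← R3 − (139/8)·R1: [0, -1390, 364]
R3 ← R3 + (139/3)·R2: [0, 0, -192]
3 nonzero rows, so rank(PA) = 3.

3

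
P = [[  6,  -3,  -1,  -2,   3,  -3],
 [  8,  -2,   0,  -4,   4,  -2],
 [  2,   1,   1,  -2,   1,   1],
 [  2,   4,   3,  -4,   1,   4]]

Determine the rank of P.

2

Row reduce to echelon form.
R2 ← R2 − (4/3)·R1: [0, 2, 4/3, -4/3, 0, 2]
R3 ← R3 − (1/3)·R1: [0, 2, 4/3, -4/3, 0, 2]
R4 ← R4 − (1/3)·R1: [0, 5, 10/3, -10/3, 0, 5]
R3 ← R3 − R2: [0, 0, 0, 0, 0, 0]
R4 ← R4 − (5/2)·R2: [0, 0, 0, 0, 0, 0]
Echelon form has 2 nonzero rows, so rank(P) = 2.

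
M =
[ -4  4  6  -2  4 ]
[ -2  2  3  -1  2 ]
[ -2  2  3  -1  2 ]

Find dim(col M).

Row reduce to echelon form.
R2 ← R2 − (1/2)·R1: [0, 0, 0, 0, 0]
R3 ← R3 − (1/2)·R1: [0, 0, 0, 0, 0]
Echelon form has 1 nonzero row, so rank(M) = 1.
The column space has dimension equal to the rank: 1.

1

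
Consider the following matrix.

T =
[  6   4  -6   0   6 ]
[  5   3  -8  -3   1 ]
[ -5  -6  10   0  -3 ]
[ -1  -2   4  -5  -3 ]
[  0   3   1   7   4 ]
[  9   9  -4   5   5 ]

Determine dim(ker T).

0

Row reduce to echelon form.
R2 ← R2 − (5/6)·R1: [0, -1/3, -3, -3, -4]
R3 ← R3 + (5/6)·R1: [0, -8/3, 5, 0, 2]
R4 ← R4 + (1/6)·R1: [0, -4/3, 3, -5, -2]
R6 ← R6 − (3/2)·R1: [0, 3, 5, 5, -4]
R3 ← R3 − (8)·R2: [0, 0, 29, 24, 34]
R4 ← R4 − (4)·R2: [0, 0, 15, 7, 14]
R5 ← R5 + (9)·R2: [0, 0, -26, -20, -32]
R6 ← R6 + (9)·R2: [0, 0, -22, -22, -40]
R4 ← R4 − (15/29)·R3: [0, 0, 0, -157/29, -104/29]
R5 ← R5 + (26/29)·R3: [0, 0, 0, 44/29, -44/29]
R6 ← R6 + (22/29)·R3: [0, 0, 0, -110/29, -412/29]
R5 ← R5 + (44/157)·R4: [0, 0, 0, 0, -396/157]
R6 ← R6 − (110/157)·R4: [0, 0, 0, 0, -1836/157]
R6 ← R6 − (51/11)·R5: [0, 0, 0, 0, 0]
5 nonzero rows, so rank(T) = 5.
T has 5 columns; by rank–nullity, nullity = 5 − 5 = 0.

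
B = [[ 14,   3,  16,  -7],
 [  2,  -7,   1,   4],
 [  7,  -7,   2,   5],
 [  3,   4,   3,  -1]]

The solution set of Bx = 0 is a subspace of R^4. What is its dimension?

0

Row reduce to echelon form.
R2 ← R2 − (1/7)·R1: [0, -52/7, -9/7, 5]
R3 ← R3 − (1/2)·R1: [0, -17/2, -6, 17/2]
R4 ← R4 − (3/14)·R1: [0, 47/14, -3/7, 1/2]
R3 ← R3 − (119/104)·R2: [0, 0, -471/104, 289/104]
R4 ← R4 + (47/104)·R2: [0, 0, -105/104, 287/104]
R4 ← R4 − (35/157)·R3: [0, 0, 0, 336/157]
4 nonzero rows, so rank(B) = 4.
B has 4 columns; by rank–nullity, nullity = 4 − 4 = 0.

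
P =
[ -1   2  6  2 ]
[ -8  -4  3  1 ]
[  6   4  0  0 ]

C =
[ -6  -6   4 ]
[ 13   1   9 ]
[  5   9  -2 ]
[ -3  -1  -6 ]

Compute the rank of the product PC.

2

First compute PC:
[[ 56,  60, -10],
 [  8,  70, -80],
 [ 16, -32,  60]]
Now row reduce the product.
R2 ← R2 − (1/7)·R1: [0, 430/7, -550/7]
R3 ← R3 − (2/7)·R1: [0, -344/7, 440/7]
R3 ← R3 + (4/5)·R2: [0, 0, 0]
2 nonzero rows, so rank(PC) = 2.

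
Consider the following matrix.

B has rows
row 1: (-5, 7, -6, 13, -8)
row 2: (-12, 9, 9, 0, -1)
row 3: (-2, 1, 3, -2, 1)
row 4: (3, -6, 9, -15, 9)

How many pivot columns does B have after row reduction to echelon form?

Row reduce to echelon form.
R2 ← R2 − (12/5)·R1: [0, -39/5, 117/5, -156/5, 91/5]
R3 ← R3 − (2/5)·R1: [0, -9/5, 27/5, -36/5, 21/5]
R4 ← R4 + (3/5)·R1: [0, -9/5, 27/5, -36/5, 21/5]
R3 ← R3 − (3/13)·R2: [0, 0, 0, 0, 0]
R4 ← R4 − (3/13)·R2: [0, 0, 0, 0, 0]
Echelon form has 2 nonzero rows, so rank(B) = 2.
Each nonzero row contributes one pivot column: 2 pivot columns.

2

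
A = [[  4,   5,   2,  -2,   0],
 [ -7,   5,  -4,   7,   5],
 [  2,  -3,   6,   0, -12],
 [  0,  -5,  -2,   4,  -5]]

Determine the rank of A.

Row reduce to echelon form.
R2 ← R2 + (7/4)·R1: [0, 55/4, -1/2, 7/2, 5]
R3 ← R3 − (1/2)·R1: [0, -11/2, 5, 1, -12]
R3 ← R3 + (2/5)·R2: [0, 0, 24/5, 12/5, -10]
R4 ← R4 + (4/11)·R2: [0, 0, -24/11, 58/11, -35/11]
R4 ← R4 + (5/11)·R3: [0, 0, 0, 70/11, -85/11]
Echelon form has 4 nonzero rows, so rank(A) = 4.

4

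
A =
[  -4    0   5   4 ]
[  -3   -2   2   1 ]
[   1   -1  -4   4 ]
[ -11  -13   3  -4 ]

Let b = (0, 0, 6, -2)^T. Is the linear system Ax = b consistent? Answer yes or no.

yes

Row reduce the augmented matrix [A | b].
R2 ← R2 − (3/4)·R1: [0, -2, -7/4, -2, 0]
R3 ← R3 + (1/4)·R1: [0, -1, -11/4, 5, 6]
R4 ← R4 − (11/4)·R1: [0, -13, -43/4, -15, -2]
R3 ← R3 − (1/2)·R2: [0, 0, -15/8, 6, 6]
R4 ← R4 − (13/2)·R2: [0, 0, 5/8, -2, -2]
R4 ← R4 + (1/3)·R3: [0, 0, 0, 0, 0]
The echelon form has 3 nonzero rows, and every pivot lies in the first 4 columns, so rank(A) = rank([A|b]) = 3.
The system is consistent.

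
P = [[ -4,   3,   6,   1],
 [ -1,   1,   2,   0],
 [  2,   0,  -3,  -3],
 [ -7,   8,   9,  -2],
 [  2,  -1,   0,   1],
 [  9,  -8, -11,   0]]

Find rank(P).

Row reduce to echelon form.
R2 ← R2 − (1/4)·R1: [0, 1/4, 1/2, -1/4]
R3 ← R3 + (1/2)·R1: [0, 3/2, 0, -5/2]
R4 ← R4 − (7/4)·R1: [0, 11/4, -3/2, -15/4]
R5 ← R5 + (1/2)·R1: [0, 1/2, 3, 3/2]
R6 ← R6 + (9/4)·R1: [0, -5/4, 5/2, 9/4]
R3 ← R3 − (6)·R2: [0, 0, -3, -1]
R4 ← R4 − (11)·R2: [0, 0, -7, -1]
R5 ← R5 − (2)·R2: [0, 0, 2, 2]
R6 ← R6 + (5)·R2: [0, 0, 5, 1]
R4 ← R4 − (7/3)·R3: [0, 0, 0, 4/3]
R5 ← R5 + (2/3)·R3: [0, 0, 0, 4/3]
R6 ← R6 + (5/3)·R3: [0, 0, 0, -2/3]
R5 ← R5 − R4: [0, 0, 0, 0]
R6 ← R6 + (1/2)·R4: [0, 0, 0, 0]
Echelon form has 4 nonzero rows, so rank(P) = 4.

4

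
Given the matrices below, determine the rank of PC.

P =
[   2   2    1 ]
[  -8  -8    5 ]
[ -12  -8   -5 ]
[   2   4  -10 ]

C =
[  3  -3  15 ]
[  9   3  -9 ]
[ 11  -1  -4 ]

First compute PC:
[[ 35,  -1,   8],
 [-41,  -5, -68],
 [-163,  17, -88],
 [-68,  16,  34]]
Now row reduce the product.
R2 ← R2 + (41/35)·R1: [0, -216/35, -2052/35]
R3 ← R3 + (163/35)·R1: [0, 432/35, -1776/35]
R4 ← R4 + (68/35)·R1: [0, 492/35, 1734/35]
R3 ← R3 + (2)·R2: [0, 0, -168]
R4 ← R4 + (41/18)·R2: [0, 0, -84]
R4 ← R4 − (1/2)·R3: [0, 0, 0]
3 nonzero rows, so rank(PC) = 3.

3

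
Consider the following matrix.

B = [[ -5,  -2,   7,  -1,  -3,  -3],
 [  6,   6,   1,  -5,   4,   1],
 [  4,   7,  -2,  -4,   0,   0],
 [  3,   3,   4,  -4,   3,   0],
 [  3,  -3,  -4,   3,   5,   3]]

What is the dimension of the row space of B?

4

Row reduce to echelon form.
R2 ← R2 + (6/5)·R1: [0, 18/5, 47/5, -31/5, 2/5, -13/5]
R3 ← R3 + (4/5)·R1: [0, 27/5, 18/5, -24/5, -12/5, -12/5]
R4 ← R4 + (3/5)·R1: [0, 9/5, 41/5, -23/5, 6/5, -9/5]
R5 ← R5 + (3/5)·R1: [0, -21/5, 1/5, 12/5, 16/5, 6/5]
R3 ← R3 − (3/2)·R2: [0, 0, -21/2, 9/2, -3, 3/2]
R4 ← R4 − (1/2)·R2: [0, 0, 7/2, -3/2, 1, -1/2]
R5 ← R5 + (7/6)·R2: [0, 0, 67/6, -29/6, 11/3, -11/6]
R4 ← R4 + (1/3)·R3: [0, 0, 0, 0, 0, 0]
R5 ← R5 + (67/63)·R3: [0, 0, 0, -1/21, 10/21, -5/21]
Swap R4 ↔ R5
Echelon form has 4 nonzero rows, so rank(B) = 4.
The row space has dimension equal to the rank: 4.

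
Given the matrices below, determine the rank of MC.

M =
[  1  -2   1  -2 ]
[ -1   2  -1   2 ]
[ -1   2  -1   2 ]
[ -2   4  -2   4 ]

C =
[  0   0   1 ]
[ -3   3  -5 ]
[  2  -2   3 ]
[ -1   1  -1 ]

1

First compute MC:
[[ 10, -10,  16],
 [-10,  10, -16],
 [-10,  10, -16],
 [-20,  20, -32]]
Now row reduce the product.
R2 ← R2 + R1: [0, 0, 0]
R3 ← R3 + R1: [0, 0, 0]
R4 ← R4 + (2)·R1: [0, 0, 0]
1 nonzero row, so rank(MC) = 1.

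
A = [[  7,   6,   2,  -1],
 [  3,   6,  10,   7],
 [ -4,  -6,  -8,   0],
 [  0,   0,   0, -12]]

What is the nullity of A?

Row reduce to echelon form.
R2 ← R2 − (3/7)·R1: [0, 24/7, 64/7, 52/7]
R3 ← R3 + (4/7)·R1: [0, -18/7, -48/7, -4/7]
R3 ← R3 + (3/4)·R2: [0, 0, 0, 5]
R4 ← R4 + (12/5)·R3: [0, 0, 0, 0]
3 nonzero rows, so rank(A) = 3.
A has 4 columns; by rank–nullity, nullity = 4 − 3 = 1.

1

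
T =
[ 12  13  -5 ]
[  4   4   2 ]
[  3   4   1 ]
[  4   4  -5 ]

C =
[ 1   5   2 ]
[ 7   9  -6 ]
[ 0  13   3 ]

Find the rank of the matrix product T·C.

First compute TC:
[[103, 112, -69],
 [ 32,  82, -10],
 [ 31,  64, -15],
 [ 32,  -9, -31]]
Now row reduce the product.
R2 ← R2 − (32/103)·R1: [0, 4862/103, 1178/103]
R3 ← R3 − (31/103)·R1: [0, 3120/103, 594/103]
R4 ← R4 − (32/103)·R1: [0, -4511/103, -985/103]
R3 ← R3 − (120/187)·R2: [0, 0, -294/187]
R4 ← R4 + (347/374)·R2: [0, 0, 196/187]
R4 ← R4 + (2/3)·R3: [0, 0, 0]
3 nonzero rows, so rank(TC) = 3.

3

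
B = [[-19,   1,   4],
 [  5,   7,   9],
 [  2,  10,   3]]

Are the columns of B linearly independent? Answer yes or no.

yes

Row reduce B to echelon form.
R2 ← R2 + (5/19)·R1: [0, 138/19, 191/19]
R3 ← R3 + (2/19)·R1: [0, 192/19, 65/19]
R3 ← R3 − (32/23)·R2: [0, 0, -243/23]
3 pivots among 3 columns.
Every column is a pivot column, so the columns are linearly independent.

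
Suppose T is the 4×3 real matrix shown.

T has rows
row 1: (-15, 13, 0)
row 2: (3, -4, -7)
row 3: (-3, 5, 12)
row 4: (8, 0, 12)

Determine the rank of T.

Row reduce to echelon form.
R2 ← R2 + (1/5)·R1: [0, -7/5, -7]
R3 ← R3 − (1/5)·R1: [0, 12/5, 12]
R4 ← R4 + (8/15)·R1: [0, 104/15, 12]
R3 ← R3 + (12/7)·R2: [0, 0, 0]
R4 ← R4 + (104/21)·R2: [0, 0, -68/3]
Swap R3 ↔ R4
Echelon form has 3 nonzero rows, so rank(T) = 3.

3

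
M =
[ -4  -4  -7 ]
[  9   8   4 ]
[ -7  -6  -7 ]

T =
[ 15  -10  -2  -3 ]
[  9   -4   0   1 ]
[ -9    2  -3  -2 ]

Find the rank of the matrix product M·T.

First compute MT:
[[-33,  42,  29,  22],
 [171, -114, -30, -27],
 [-96,  80,  35,  29]]
Now row reduce the product.
R2 ← R2 + (57/11)·R1: [0, 1140/11, 1323/11, 87]
R3 ← R3 − (32/11)·R1: [0, -464/11, -543/11, -35]
R3 ← R3 + (116/285)·R2: [0, 0, -39/95, 39/95]
3 nonzero rows, so rank(MT) = 3.

3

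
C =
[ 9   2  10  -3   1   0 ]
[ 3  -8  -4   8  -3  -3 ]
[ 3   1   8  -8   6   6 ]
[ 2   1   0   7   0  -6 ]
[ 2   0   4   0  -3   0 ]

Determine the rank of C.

5

Row reduce to echelon form.
R2 ← R2 − (1/3)·R1: [0, -26/3, -22/3, 9, -10/3, -3]
R3 ← R3 − (1/3)·R1: [0, 1/3, 14/3, -7, 17/3, 6]
R4 ← R4 − (2/9)·R1: [0, 5/9, -20/9, 23/3, -2/9, -6]
R5 ← R5 − (2/9)·R1: [0, -4/9, 16/9, 2/3, -29/9, 0]
R3 ← R3 + (1/26)·R2: [0, 0, 57/13, -173/26, 72/13, 153/26]
R4 ← R4 + (5/78)·R2: [0, 0, -35/13, 643/78, -17/39, -161/26]
R5 ← R5 − (2/39)·R2: [0, 0, 28/13, 8/39, -119/39, 2/13]
R4 ← R4 + (35/57)·R3: [0, 0, 0, 79/19, 169/57, -49/19]
R5 ← R5 − (28/57)·R3: [0, 0, 0, 66/19, -329/57, -52/19]
R5 ← R5 − (66/79)·R4: [0, 0, 0, 0, -1955/237, -46/79]
Echelon form has 5 nonzero rows, so rank(C) = 5.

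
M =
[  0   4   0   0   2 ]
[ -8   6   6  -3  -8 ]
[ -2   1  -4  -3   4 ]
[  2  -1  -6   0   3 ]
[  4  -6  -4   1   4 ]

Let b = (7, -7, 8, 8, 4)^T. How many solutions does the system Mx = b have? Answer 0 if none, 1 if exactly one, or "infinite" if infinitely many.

Row reduce the augmented matrix [M | b].
Swap R1 ↔ R2
R3 ← R3 − (1/4)·R1: [0, -1/2, -11/2, -9/4, 6, 39/4]
R4 ← R4 + (1/4)·R1: [0, 1/2, -9/2, -3/4, 1, 25/4]
R5 ← R5 + (1/2)·R1: [0, -3, -1, -1/2, 0, 1/2]
R3 ← R3 + (1/8)·R2: [0, 0, -11/2, -9/4, 25/4, 85/8]
R4 ← R4 − (1/8)·R2: [0, 0, -9/2, -3/4, 3/4, 43/8]
R5 ← R5 + (3/4)·R2: [0, 0, -1, -1/2, 3/2, 23/4]
R4 ← R4 − (9/11)·R3: [0, 0, 0, 12/11, -48/11, -73/22]
R5 ← R5 − (2/11)·R3: [0, 0, 0, -1/11, 4/11, 42/11]
R5 ← R5 + (1/12)·R4: [0, 0, 0, 0, 0, 85/24]
The echelon form has 5 nonzero rows; the last pivot sits in the augmented column, so rank(M) = 4 but rank([M|b]) = 5.
Since the ranks differ, the system is inconsistent.
It has no solutions.

0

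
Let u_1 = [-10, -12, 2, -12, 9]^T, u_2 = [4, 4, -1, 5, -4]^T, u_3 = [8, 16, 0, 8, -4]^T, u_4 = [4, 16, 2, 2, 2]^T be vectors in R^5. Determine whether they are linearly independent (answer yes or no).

no

Form the matrix with these vectors as rows and row reduce.
R2 ← R2 + (2/5)·R1: [0, -4/5, -1/5, 1/5, -2/5]
R3 ← R3 + (4/5)·R1: [0, 32/5, 8/5, -8/5, 16/5]
R4 ← R4 + (2/5)·R1: [0, 56/5, 14/5, -14/5, 28/5]
R3 ← R3 + (8)·R2: [0, 0, 0, 0, 0]
R4 ← R4 + (14)·R2: [0, 0, 0, 0, 0]
2 nonzero rows, so the 4 vectors span a space of dimension 2.
Since 2 < 4, the vectors are linearly dependent.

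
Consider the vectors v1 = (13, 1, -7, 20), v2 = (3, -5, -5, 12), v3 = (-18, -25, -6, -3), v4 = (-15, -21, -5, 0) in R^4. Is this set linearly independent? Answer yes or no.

Form the matrix with these vectors as rows and row reduce.
R2 ← R2 − (3/13)·R1: [0, -68/13, -44/13, 96/13]
R3 ← R3 + (18/13)·R1: [0, -307/13, -204/13, 321/13]
R4 ← R4 + (15/13)·R1: [0, -258/13, -170/13, 300/13]
R3 ← R3 − (307/68)·R2: [0, 0, -7/17, -147/17]
R4 ← R4 − (129/34)·R2: [0, 0, -4/17, -84/17]
R4 ← R4 − (4/7)·R3: [0, 0, 0, 0]
3 nonzero rows, so the 4 vectors span a space of dimension 3.
Since 3 < 4, the vectors are linearly dependent.

no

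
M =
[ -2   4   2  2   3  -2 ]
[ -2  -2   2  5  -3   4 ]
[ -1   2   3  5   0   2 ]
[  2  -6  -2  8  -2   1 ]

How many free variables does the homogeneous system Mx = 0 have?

Row reduce to echelon form.
R2 ← R2 − R1: [0, -6, 0, 3, -6, 6]
R3 ← R3 − (1/2)·R1: [0, 0, 2, 4, -3/2, 3]
R4 ← R4 + R1: [0, -2, 0, 10, 1, -1]
R4 ← R4 − (1/3)·R2: [0, 0, 0, 9, 3, -3]
4 nonzero rows, so rank(M) = 4.
M has 6 columns; by rank–nullity, nullity = 6 − 4 = 2.

2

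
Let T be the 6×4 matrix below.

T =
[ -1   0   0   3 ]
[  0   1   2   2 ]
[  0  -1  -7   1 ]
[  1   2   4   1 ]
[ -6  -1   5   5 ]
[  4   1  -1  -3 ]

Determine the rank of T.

Row reduce to echelon form.
R4 ← R4 + R1: [0, 2, 4, 4]
R5 ← R5 − (6)·R1: [0, -1, 5, -13]
R6 ← R6 + (4)·R1: [0, 1, -1, 9]
R3 ← R3 + R2: [0, 0, -5, 3]
R4 ← R4 − (2)·R2: [0, 0, 0, 0]
R5 ← R5 + R2: [0, 0, 7, -11]
R6 ← R6 − R2: [0, 0, -3, 7]
R5 ← R5 + (7/5)·R3: [0, 0, 0, -34/5]
R6 ← R6 − (3/5)·R3: [0, 0, 0, 26/5]
Swap R4 ↔ R5
R6 ← R6 + (13/17)·R4: [0, 0, 0, 0]
Echelon form has 4 nonzero rows, so rank(T) = 4.

4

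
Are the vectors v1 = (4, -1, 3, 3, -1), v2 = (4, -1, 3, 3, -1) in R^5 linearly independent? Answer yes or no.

Form the matrix with these vectors as rows and row reduce.
R2 ← R2 − R1: [0, 0, 0, 0, 0]
1 nonzero row, so the 2 vectors span a space of dimension 1.
Since 1 < 2, the vectors are linearly dependent.

no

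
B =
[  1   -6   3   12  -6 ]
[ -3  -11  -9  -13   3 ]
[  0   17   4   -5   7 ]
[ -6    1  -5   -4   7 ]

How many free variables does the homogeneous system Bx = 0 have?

1

Row reduce to echelon form.
R2 ← R2 + (3)·R1: [0, -29, 0, 23, -15]
R4 ← R4 + (6)·R1: [0, -35, 13, 68, -29]
R3 ← R3 + (17/29)·R2: [0, 0, 4, 246/29, -52/29]
R4 ← R4 − (35/29)·R2: [0, 0, 13, 1167/29, -316/29]
R4 ← R4 − (13/4)·R3: [0, 0, 0, 735/58, -147/29]
4 nonzero rows, so rank(B) = 4.
B has 5 columns; by rank–nullity, nullity = 5 − 4 = 1.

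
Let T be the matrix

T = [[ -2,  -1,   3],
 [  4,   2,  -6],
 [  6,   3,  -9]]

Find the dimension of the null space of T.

Row reduce to echelon form.
R2 ← R2 + (2)·R1: [0, 0, 0]
R3 ← R3 + (3)·R1: [0, 0, 0]
1 nonzero row, so rank(T) = 1.
T has 3 columns; by rank–nullity, nullity = 3 − 1 = 2.

2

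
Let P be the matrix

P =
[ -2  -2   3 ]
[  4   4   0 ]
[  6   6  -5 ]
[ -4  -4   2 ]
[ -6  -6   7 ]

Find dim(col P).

Row reduce to echelon form.
R2 ← R2 + (2)·R1: [0, 0, 6]
R3 ← R3 + (3)·R1: [0, 0, 4]
R4 ← R4 − (2)·R1: [0, 0, -4]
R5 ← R5 − (3)·R1: [0, 0, -2]
R3 ← R3 − (2/3)·R2: [0, 0, 0]
R4 ← R4 + (2/3)·R2: [0, 0, 0]
R5 ← R5 + (1/3)·R2: [0, 0, 0]
Echelon form has 2 nonzero rows, so rank(P) = 2.
The column space has dimension equal to the rank: 2.

2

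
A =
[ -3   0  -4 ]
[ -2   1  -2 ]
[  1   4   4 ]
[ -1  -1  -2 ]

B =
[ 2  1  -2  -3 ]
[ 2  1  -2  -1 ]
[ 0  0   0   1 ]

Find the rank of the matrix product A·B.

2

First compute AB:
[[ -6,  -3,   6,   5],
 [ -2,  -1,   2,   3],
 [ 10,   5, -10,  -3],
 [ -4,  -2,   4,   2]]
Now row reduce the product.
R2 ← R2 − (1/3)·R1: [0, 0, 0, 4/3]
R3 ← R3 + (5/3)·R1: [0, 0, 0, 16/3]
R4 ← R4 − (2/3)·R1: [0, 0, 0, -4/3]
R3 ← R3 − (4)·R2: [0, 0, 0, 0]
R4 ← R4 + R2: [0, 0, 0, 0]
2 nonzero rows, so rank(AB) = 2.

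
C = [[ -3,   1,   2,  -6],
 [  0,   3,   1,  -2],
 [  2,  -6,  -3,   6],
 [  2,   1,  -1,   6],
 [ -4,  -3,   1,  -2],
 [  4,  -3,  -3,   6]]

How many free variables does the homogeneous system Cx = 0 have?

1

Row reduce to echelon form.
R3 ← R3 + (2/3)·R1: [0, -16/3, -5/3, 2]
R4 ← R4 + (2/3)·R1: [0, 5/3, 1/3, 2]
R5 ← R5 − (4/3)·R1: [0, -13/3, -5/3, 6]
R6 ← R6 + (4/3)·R1: [0, -5/3, -1/3, -2]
R3 ← R3 + (16/9)·R2: [0, 0, 1/9, -14/9]
R4 ← R4 − (5/9)·R2: [0, 0, -2/9, 28/9]
R5 ← R5 + (13/9)·R2: [0, 0, -2/9, 28/9]
R6 ← R6 + (5/9)·R2: [0, 0, 2/9, -28/9]
R4 ← R4 + (2)·R3: [0, 0, 0, 0]
R5 ← R5 + (2)·R3: [0, 0, 0, 0]
R6 ← R6 − (2)·R3: [0, 0, 0, 0]
3 nonzero rows, so rank(C) = 3.
C has 4 columns; by rank–nullity, nullity = 4 − 3 = 1.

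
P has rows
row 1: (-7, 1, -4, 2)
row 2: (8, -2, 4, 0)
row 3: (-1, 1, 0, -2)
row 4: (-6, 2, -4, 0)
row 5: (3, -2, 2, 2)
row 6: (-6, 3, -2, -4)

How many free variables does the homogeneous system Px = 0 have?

Row reduce to echelon form.
R2 ← R2 + (8/7)·R1: [0, -6/7, -4/7, 16/7]
R3 ← R3 − (1/7)·R1: [0, 6/7, 4/7, -16/7]
R4 ← R4 − (6/7)·R1: [0, 8/7, -4/7, -12/7]
R5 ← R5 + (3/7)·R1: [0, -11/7, 2/7, 20/7]
R6 ← R6 − (6/7)·R1: [0, 15/7, 10/7, -40/7]
R3 ← R3 + R2: [0, 0, 0, 0]
R4 ← R4 + (4/3)·R2: [0, 0, -4/3, 4/3]
R5 ← R5 − (11/6)·R2: [0, 0, 4/3, -4/3]
R6 ← R6 + (5/2)·R2: [0, 0, 0, 0]
Swap R3 ↔ R4
R5 ← R5 + R3: [0, 0, 0, 0]
3 nonzero rows, so rank(P) = 3.
P has 4 columns; by rank–nullity, nullity = 4 − 3 = 1.

1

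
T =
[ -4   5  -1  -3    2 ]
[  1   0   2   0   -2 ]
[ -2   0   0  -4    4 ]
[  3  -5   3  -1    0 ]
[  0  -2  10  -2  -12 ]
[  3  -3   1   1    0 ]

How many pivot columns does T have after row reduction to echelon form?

4

Row reduce to echelon form.
R2 ← R2 + (1/4)·R1: [0, 5/4, 7/4, -3/4, -3/2]
R3 ← R3 − (1/2)·R1: [0, -5/2, 1/2, -5/2, 3]
R4 ← R4 + (3/4)·R1: [0, -5/4, 9/4, -13/4, 3/2]
R6 ← R6 + (3/4)·R1: [0, 3/4, 1/4, -5/4, 3/2]
R3 ← R3 + (2)·R2: [0, 0, 4, -4, 0]
R4 ← R4 + R2: [0, 0, 4, -4, 0]
R5 ← R5 + (8/5)·R2: [0, 0, 64/5, -16/5, -72/5]
R6 ← R6 − (3/5)·R2: [0, 0, -4/5, -4/5, 12/5]
R4 ← R4 − R3: [0, 0, 0, 0, 0]
R5 ← R5 − (16/5)·R3: [0, 0, 0, 48/5, -72/5]
R6 ← R6 + (1/5)·R3: [0, 0, 0, -8/5, 12/5]
Swap R4 ↔ R5
R6 ← R6 + (1/6)·R4: [0, 0, 0, 0, 0]
Echelon form has 4 nonzero rows, so rank(T) = 4.
Each nonzero row contributes one pivot column: 4 pivot columns.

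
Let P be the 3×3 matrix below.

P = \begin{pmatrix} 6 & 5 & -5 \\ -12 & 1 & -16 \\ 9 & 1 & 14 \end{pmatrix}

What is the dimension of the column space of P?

3

Row reduce to echelon form.
R2 ← R2 + (2)·R1: [0, 11, -26]
R3 ← R3 − (3/2)·R1: [0, -13/2, 43/2]
R3 ← R3 + (13/22)·R2: [0, 0, 135/22]
Echelon form has 3 nonzero rows, so rank(P) = 3.
The column space has dimension equal to the rank: 3.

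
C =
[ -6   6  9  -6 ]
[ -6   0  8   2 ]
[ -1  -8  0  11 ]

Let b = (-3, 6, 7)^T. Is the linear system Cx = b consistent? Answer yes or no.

Row reduce the augmented matrix [C | b].
R2 ← R2 − R1: [0, -6, -1, 8, 9]
R3 ← R3 − (1/6)·R1: [0, -9, -3/2, 12, 15/2]
R3 ← R3 − (3/2)·R2: [0, 0, 0, 0, -6]
The echelon form has 3 nonzero rows; the last pivot sits in the augmented column, so rank(C) = 2 but rank([C|b]) = 3.
Since the ranks differ, the system is inconsistent.

no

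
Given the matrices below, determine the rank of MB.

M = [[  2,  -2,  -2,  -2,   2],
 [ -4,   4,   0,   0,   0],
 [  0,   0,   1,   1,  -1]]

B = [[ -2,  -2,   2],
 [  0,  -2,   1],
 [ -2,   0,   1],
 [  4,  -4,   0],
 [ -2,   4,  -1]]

2

First compute MB:
[[-12,  16,  -2],
 [  8,   0,  -4],
 [  4,  -8,   2]]
Now row reduce the product.
R2 ← R2 + (2/3)·R1: [0, 32/3, -16/3]
R3 ← R3 + (1/3)·R1: [0, -8/3, 4/3]
R3 ← R3 + (1/4)·R2: [0, 0, 0]
2 nonzero rows, so rank(MB) = 2.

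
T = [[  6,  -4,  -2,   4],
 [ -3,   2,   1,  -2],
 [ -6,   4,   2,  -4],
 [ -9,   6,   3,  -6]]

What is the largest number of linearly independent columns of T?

1

Row reduce to echelon form.
R2 ← R2 + (1/2)·R1: [0, 0, 0, 0]
R3 ← R3 + R1: [0, 0, 0, 0]
R4 ← R4 + (3/2)·R1: [0, 0, 0, 0]
Echelon form has 1 nonzero row, so rank(T) = 1.
The rank gives the maximum number of linearly independent columns: 1.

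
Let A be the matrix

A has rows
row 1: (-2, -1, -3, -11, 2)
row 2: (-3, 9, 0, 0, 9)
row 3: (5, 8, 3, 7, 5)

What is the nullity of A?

Row reduce to echelon form.
R2 ← R2 − (3/2)·R1: [0, 21/2, 9/2, 33/2, 6]
R3 ← R3 + (5/2)·R1: [0, 11/2, -9/2, -41/2, 10]
R3 ← R3 − (11/21)·R2: [0, 0, -48/7, -204/7, 48/7]
3 nonzero rows, so rank(A) = 3.
A has 5 columns; by rank–nullity, nullity = 5 − 3 = 2.

2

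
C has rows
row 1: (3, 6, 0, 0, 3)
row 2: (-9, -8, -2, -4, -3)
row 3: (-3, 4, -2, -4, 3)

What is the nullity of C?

Row reduce to echelon form.
R2 ← R2 + (3)·R1: [0, 10, -2, -4, 6]
R3 ← R3 + R1: [0, 10, -2, -4, 6]
R3 ← R3 − R2: [0, 0, 0, 0, 0]
2 nonzero rows, so rank(C) = 2.
C has 5 columns; by rank–nullity, nullity = 5 − 2 = 3.

3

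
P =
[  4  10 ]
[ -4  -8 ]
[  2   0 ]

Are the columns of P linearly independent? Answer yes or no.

Row reduce P to echelon form.
R2 ← R2 + R1: [0, 2]
R3 ← R3 − (1/2)·R1: [0, -5]
R3 ← R3 + (5/2)·R2: [0, 0]
2 pivots among 2 columns.
Every column is a pivot column, so the columns are linearly independent.

yes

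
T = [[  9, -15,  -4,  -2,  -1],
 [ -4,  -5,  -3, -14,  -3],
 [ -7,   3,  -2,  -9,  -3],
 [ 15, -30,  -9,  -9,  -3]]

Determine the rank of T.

Row reduce to echelon form.
R2 ← R2 + (4/9)·R1: [0, -35/3, -43/9, -134/9, -31/9]
R3 ← R3 + (7/9)·R1: [0, -26/3, -46/9, -95/9, -34/9]
R4 ← R4 − (5/3)·R1: [0, -5, -7/3, -17/3, -4/3]
R3 ← R3 − (26/35)·R2: [0, 0, -164/105, 53/105, -128/105]
R4 ← R4 − (3/7)·R2: [0, 0, -2/7, 5/7, 1/7]
R4 ← R4 − (15/82)·R3: [0, 0, 0, 51/82, 15/41]
Echelon form has 4 nonzero rows, so rank(T) = 4.

4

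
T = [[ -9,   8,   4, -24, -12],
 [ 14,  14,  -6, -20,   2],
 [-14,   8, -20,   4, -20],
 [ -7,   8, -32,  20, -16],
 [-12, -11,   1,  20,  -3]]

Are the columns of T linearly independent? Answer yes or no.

Row reduce T to echelon form.
R2 ← R2 + (14/9)·R1: [0, 238/9, 2/9, -172/3, -50/3]
R3 ← R3 − (14/9)·R1: [0, -40/9, -236/9, 124/3, -4/3]
R4 ← R4 − (7/9)·R1: [0, 16/9, -316/9, 116/3, -20/3]
R5 ← R5 − (4/3)·R1: [0, -65/3, -13/3, 52, 13]
R3 ← R3 + (20/119)·R2: [0, 0, -3116/119, 3772/119, -492/119]
R4 ← R4 − (8/119)·R2: [0, 0, -4180/119, 5060/119, -660/119]
R5 ← R5 + (195/238)·R2: [0, 0, -494/119, 598/119, -78/119]
R4 ← R4 − (55/41)·R3: [0, 0, 0, 0, 0]
R5 ← R5 − (13/82)·R3: [0, 0, 0, 0, 0]
3 pivots among 5 columns.
Only 3 < 5 pivot columns, so the columns are linearly dependent.

no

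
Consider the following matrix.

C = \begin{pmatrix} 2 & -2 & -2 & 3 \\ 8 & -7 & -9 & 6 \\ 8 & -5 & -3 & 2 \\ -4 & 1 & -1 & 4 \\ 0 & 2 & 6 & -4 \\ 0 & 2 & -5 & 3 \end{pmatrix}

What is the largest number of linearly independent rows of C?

Row reduce to echelon form.
R2 ← R2 − (4)·R1: [0, 1, -1, -6]
R3 ← R3 − (4)·R1: [0, 3, 5, -10]
R4 ← R4 + (2)·R1: [0, -3, -5, 10]
R3 ← R3 − (3)·R2: [0, 0, 8, 8]
R4 ← R4 + (3)·R2: [0, 0, -8, -8]
R5 ← R5 − (2)·R2: [0, 0, 8, 8]
R6 ← R6 − (2)·R2: [0, 0, -3, 15]
R4 ← R4 + R3: [0, 0, 0, 0]
R5 ← R5 − R3: [0, 0, 0, 0]
R6 ← R6 + (3/8)·R3: [0, 0, 0, 18]
Swap R4 ↔ R6
Echelon form has 4 nonzero rows, so rank(C) = 4.
The rank gives the maximum number of linearly independent rows: 4.

4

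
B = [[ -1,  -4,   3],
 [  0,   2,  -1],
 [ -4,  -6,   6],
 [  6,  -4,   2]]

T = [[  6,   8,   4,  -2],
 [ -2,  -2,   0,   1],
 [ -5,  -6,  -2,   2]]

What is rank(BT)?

2

First compute BT:
[[-13, -18, -10,   4],
 [  1,   2,   2,   0],
 [-42, -56, -28,  14],
 [ 34,  44,  20, -12]]
Now row reduce the product.
R2 ← R2 + (1/13)·R1: [0, 8/13, 16/13, 4/13]
R3 ← R3 − (42/13)·R1: [0, 28/13, 56/13, 14/13]
R4 ← R4 + (34/13)·R1: [0, -40/13, -80/13, -20/13]
R3 ← R3 − (7/2)·R2: [0, 0, 0, 0]
R4 ← R4 + (5)·R2: [0, 0, 0, 0]
2 nonzero rows, so rank(BT) = 2.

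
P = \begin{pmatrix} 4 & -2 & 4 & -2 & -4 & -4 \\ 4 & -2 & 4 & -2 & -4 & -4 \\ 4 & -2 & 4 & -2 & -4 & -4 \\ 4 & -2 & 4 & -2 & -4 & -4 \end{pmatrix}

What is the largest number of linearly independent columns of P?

1

Row reduce to echelon form.
R2 ← R2 − R1: [0, 0, 0, 0, 0, 0]
R3 ← R3 − R1: [0, 0, 0, 0, 0, 0]
R4 ← R4 − R1: [0, 0, 0, 0, 0, 0]
Echelon form has 1 nonzero row, so rank(P) = 1.
The rank gives the maximum number of linearly independent columns: 1.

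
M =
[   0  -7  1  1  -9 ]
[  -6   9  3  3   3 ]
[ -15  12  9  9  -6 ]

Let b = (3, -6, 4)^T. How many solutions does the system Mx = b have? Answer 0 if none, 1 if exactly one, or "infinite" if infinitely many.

Row reduce the augmented matrix [M | b].
Swap R1 ↔ R2
R3 ← R3 − (5/2)·R1: [0, -21/2, 3/2, 3/2, -27/2, 19]
R3 ← R3 − (3/2)·R2: [0, 0, 0, 0, 0, 29/2]
The echelon form has 3 nonzero rows; the last pivot sits in the augmented column, so rank(M) = 2 but rank([M|b]) = 3.
Since the ranks differ, the system is inconsistent.
It has no solutions.

0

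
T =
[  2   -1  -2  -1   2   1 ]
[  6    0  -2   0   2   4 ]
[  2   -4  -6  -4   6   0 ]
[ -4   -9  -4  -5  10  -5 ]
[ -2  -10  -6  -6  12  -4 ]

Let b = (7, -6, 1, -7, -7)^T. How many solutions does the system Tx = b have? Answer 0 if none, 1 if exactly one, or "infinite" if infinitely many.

Row reduce the augmented matrix [T | b].
R2 ← R2 − (3)·R1: [0, 3, 4, 3, -4, 1, -27]
R3 ← R3 − R1: [0, -3, -4, -3, 4, -1, -6]
R4 ← R4 + (2)·R1: [0, -11, -8, -7, 14, -3, 7]
R5 ← R5 + R1: [0, -11, -8, -7, 14, -3, 0]
R3 ← R3 + R2: [0, 0, 0, 0, 0, 0, -33]
R4 ← R4 + (11/3)·R2: [0, 0, 20/3, 4, -2/3, 2/3, -92]
R5 ← R5 + (11/3)·R2: [0, 0, 20/3, 4, -2/3, 2/3, -99]
Swap R3 ↔ R4
R5 ← R5 − R3: [0, 0, 0, 0, 0, 0, -7]
R5 ← R5 − (7/33)·R4: [0, 0, 0, 0, 0, 0, 0]
The echelon form has 4 nonzero rows; the last pivot sits in the augmented column, so rank(T) = 3 but rank([T|b]) = 4.
Since the ranks differ, the system is inconsistent.
It has no solutions.

0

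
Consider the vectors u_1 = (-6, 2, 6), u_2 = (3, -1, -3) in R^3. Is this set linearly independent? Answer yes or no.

no

Form the matrix with these vectors as rows and row reduce.
R2 ← R2 + (1/2)·R1: [0, 0, 0]
1 nonzero row, so the 2 vectors span a space of dimension 1.
Since 1 < 2, the vectors are linearly dependent.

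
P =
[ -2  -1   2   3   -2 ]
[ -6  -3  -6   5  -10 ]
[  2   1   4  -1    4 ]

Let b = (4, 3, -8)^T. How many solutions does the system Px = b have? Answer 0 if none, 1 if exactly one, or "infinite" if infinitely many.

Row reduce the augmented matrix [P | b].
R2 ← R2 − (3)·R1: [0, 0, -12, -4, -4, -9]
R3 ← R3 + R1: [0, 0, 6, 2, 2, -4]
R3 ← R3 + (1/2)·R2: [0, 0, 0, 0, 0, -17/2]
The echelon form has 3 nonzero rows; the last pivot sits in the augmented column, so rank(P) = 2 but rank([P|b]) = 3.
Since the ranks differ, the system is inconsistent.
It has no solutions.

0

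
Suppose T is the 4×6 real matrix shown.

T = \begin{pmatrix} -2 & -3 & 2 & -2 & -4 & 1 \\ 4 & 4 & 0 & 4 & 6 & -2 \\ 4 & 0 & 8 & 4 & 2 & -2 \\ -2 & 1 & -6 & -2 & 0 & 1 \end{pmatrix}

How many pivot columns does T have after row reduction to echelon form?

Row reduce to echelon form.
R2 ← R2 + (2)·R1: [0, -2, 4, 0, -2, 0]
R3 ← R3 + (2)·R1: [0, -6, 12, 0, -6, 0]
R4 ← R4 − R1: [0, 4, -8, 0, 4, 0]
R3 ← R3 − (3)·R2: [0, 0, 0, 0, 0, 0]
R4 ← R4 + (2)·R2: [0, 0, 0, 0, 0, 0]
Echelon form has 2 nonzero rows, so rank(T) = 2.
Each nonzero row contributes one pivot column: 2 pivot columns.

2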